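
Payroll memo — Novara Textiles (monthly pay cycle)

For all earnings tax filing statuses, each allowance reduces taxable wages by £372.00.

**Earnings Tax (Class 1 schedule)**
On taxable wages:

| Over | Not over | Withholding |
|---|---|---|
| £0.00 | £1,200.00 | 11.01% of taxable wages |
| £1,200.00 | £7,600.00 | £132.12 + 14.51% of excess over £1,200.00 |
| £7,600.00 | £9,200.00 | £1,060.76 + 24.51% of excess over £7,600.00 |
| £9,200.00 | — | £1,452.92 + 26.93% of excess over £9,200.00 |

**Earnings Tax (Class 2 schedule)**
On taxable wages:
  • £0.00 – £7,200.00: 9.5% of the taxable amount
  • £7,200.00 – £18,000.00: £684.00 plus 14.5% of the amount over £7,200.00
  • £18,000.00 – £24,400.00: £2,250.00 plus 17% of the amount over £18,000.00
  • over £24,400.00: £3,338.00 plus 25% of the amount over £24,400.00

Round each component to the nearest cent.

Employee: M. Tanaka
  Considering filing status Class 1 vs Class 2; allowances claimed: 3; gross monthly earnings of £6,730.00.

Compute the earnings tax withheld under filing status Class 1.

Earnings Tax (Class 1): taxable = £6,730.00 − 3×£372.00 = £5,614.00
  £132.12 + 14.51% × (£5,614.00 − £1,200.00) = £132.12 + 14.51% × £4,414.00 = £772.59

£772.59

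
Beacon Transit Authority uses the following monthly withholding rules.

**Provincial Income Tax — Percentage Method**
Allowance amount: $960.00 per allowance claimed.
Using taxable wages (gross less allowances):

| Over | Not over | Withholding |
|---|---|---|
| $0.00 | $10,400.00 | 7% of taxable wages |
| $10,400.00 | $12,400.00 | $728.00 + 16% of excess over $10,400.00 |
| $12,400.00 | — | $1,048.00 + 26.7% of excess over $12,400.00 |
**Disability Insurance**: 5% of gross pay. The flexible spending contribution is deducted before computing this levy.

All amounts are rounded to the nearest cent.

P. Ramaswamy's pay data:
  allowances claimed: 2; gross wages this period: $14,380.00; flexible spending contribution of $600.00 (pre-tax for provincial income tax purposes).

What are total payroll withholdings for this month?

Provincial Income Tax: taxable = $14,380.00 − $600.00 − 2×$960.00 = $11,860.00
  $728.00 + 16% × ($11,860.00 − $10,400.00) = $728.00 + 16% × $1,460.00 = $961.60
Disability Insurance: 5% × $13,780.00 = $689.00
Total: $961.60 + $689.00 = $1,650.60

$1,650.60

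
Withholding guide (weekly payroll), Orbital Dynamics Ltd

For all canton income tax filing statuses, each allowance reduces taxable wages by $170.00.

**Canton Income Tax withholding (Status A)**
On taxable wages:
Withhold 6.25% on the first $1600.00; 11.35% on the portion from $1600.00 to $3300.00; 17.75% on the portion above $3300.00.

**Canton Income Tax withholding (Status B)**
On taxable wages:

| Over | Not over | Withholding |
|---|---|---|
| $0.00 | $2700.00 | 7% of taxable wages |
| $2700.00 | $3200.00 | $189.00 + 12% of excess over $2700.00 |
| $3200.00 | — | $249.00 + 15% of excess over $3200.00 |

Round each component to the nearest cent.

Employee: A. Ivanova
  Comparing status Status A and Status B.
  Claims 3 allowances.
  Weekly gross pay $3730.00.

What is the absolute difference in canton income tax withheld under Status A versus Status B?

$31.87

Canton Income Tax (Status A): taxable = $3730.00 − 3×$170.00 = $3220.00
  $100.00 + 11.35% × ($3220.00 − $1600.00) = $100.00 + 11.35% × $1620.00 = $283.87
Canton Income Tax (Status B): taxable = $3730.00 − 3×$170.00 = $3220.00
  $249.00 + 15% × ($3220.00 − $3200.00) = $249.00 + 15% × $20.00 = $252.00
Difference: |$283.87 − $252.00| = $31.87 (higher under Status A)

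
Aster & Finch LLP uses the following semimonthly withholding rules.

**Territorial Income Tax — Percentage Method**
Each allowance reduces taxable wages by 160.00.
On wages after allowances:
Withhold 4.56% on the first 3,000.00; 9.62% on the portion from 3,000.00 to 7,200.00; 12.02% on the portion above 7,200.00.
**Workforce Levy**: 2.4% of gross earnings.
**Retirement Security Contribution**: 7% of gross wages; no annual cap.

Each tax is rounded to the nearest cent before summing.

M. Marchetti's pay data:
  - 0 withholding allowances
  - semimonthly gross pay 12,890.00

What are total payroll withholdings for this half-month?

2,436.44

Territorial Income Tax: taxable = 12,890.00
  540.84 + 12.02% × (12,890.00 − 7,200.00) = 540.84 + 12.02% × 5,690.00 = 1,224.78
Workforce Levy: 2.4% × 12,890.00 = 309.36
Retirement Security Contribution: 7% × 12,890.00 = 902.30
Total: 1,224.78 + 309.36 + 902.30 = 2,436.44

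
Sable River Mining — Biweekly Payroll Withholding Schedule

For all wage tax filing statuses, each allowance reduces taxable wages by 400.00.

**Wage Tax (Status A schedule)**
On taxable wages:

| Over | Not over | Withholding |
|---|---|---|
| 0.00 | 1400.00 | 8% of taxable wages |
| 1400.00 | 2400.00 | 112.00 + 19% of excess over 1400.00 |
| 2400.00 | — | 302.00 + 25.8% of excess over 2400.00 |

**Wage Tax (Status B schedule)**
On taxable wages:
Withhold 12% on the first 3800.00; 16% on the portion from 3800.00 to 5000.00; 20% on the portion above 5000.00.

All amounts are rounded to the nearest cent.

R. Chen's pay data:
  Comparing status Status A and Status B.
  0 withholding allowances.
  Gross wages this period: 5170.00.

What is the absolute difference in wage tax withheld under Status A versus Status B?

334.66

Wage Tax (Status A): taxable = 5170.00
  302.00 + 25.8% × (5170.00 − 2400.00) = 302.00 + 25.8% × 2770.00 = 1016.66
Wage Tax (Status B): taxable = 5170.00
  648.00 + 20% × (5170.00 − 5000.00) = 648.00 + 20% × 170.00 = 682.00
Difference: |1016.66 − 682.00| = 334.66 (higher under Status A)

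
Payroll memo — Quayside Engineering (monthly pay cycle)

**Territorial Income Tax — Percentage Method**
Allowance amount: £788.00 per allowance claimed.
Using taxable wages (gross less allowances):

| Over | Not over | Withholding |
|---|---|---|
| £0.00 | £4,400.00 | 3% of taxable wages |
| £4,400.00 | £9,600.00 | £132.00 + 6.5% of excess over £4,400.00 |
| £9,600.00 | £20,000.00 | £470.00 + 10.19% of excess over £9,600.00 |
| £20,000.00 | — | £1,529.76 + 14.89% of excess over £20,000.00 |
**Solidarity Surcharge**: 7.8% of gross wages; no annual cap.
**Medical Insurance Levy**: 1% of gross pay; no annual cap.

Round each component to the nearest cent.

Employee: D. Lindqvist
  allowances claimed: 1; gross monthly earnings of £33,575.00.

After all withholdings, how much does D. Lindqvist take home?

£27,186.66

Territorial Income Tax: taxable = £33,575.00 − 1×£788.00 = £32,787.00
  £1,529.76 + 14.89% × (£32,787.00 − £20,000.00) = £1,529.76 + 14.89% × £12,787.00 = £3,433.74
Solidarity Surcharge: 7.8% × £33,575.00 = £2,618.85
Medical Insurance Levy: 1% × £33,575.00 = £335.75
Total withheld: £3,433.74 + £2,618.85 + £335.75 = £6,388.34
Net pay: £33,575.00 − £6,388.34 = £27,186.66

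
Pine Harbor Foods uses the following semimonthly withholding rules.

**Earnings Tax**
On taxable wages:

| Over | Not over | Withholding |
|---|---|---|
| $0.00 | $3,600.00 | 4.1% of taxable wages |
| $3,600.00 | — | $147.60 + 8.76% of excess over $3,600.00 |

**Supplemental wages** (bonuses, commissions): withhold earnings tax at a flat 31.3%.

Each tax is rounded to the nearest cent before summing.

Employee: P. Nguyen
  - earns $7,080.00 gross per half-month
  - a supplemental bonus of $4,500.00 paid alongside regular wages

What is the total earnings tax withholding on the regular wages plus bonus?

Earnings Tax: taxable = $7,080.00
  $147.60 + 8.76% × ($7,080.00 − $3,600.00) = $147.60 + 8.76% × $3,480.00 = $452.45
Supplemental (31.3% flat on bonus): 31.3% × $4,500.00 = $1,408.50
Total earnings tax: $452.45 + $1,408.50 = $1,860.95

$1,860.95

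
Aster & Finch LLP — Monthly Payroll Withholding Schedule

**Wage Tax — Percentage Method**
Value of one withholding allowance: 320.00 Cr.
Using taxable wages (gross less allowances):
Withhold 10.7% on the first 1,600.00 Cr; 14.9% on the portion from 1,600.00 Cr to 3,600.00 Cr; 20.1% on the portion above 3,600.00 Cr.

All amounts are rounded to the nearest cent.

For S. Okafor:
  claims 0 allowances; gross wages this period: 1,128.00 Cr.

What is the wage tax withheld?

Wage Tax: taxable = 1,128.00 Cr
  10.7% × 1,128.00 Cr = 120.70 Cr

120.70 Cr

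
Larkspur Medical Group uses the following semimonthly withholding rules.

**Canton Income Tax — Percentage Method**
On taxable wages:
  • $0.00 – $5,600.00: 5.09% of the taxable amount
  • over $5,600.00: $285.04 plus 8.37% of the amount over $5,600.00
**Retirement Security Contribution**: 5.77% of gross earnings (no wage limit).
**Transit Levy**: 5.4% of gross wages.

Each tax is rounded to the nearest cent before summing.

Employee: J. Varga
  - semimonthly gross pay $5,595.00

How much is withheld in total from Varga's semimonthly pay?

Canton Income Tax: taxable = $5,595.00
  5.09% × $5,595.00 = $284.79
Retirement Security Contribution: 5.77% × $5,595.00 = $322.83
Transit Levy: 5.4% × $5,595.00 = $302.13
Total: $284.79 + $322.83 + $302.13 = $909.75

$909.75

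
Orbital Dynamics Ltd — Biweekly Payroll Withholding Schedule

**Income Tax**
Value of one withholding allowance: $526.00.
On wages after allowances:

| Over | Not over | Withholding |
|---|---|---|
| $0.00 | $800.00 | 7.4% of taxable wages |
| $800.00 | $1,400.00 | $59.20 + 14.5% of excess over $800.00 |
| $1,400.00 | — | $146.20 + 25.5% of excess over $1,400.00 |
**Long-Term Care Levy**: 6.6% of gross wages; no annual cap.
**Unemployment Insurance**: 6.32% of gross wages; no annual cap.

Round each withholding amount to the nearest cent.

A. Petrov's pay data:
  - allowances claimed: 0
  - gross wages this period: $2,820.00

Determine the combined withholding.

$872.64

Income Tax: taxable = $2,820.00
  $146.20 + 25.5% × ($2,820.00 − $1,400.00) = $146.20 + 25.5% × $1,420.00 = $508.30
Long-Term Care Levy: 6.6% × $2,820.00 = $186.12
Unemployment Insurance: 6.32% × $2,820.00 = $178.22
Total: $508.30 + $186.12 + $178.22 = $872.64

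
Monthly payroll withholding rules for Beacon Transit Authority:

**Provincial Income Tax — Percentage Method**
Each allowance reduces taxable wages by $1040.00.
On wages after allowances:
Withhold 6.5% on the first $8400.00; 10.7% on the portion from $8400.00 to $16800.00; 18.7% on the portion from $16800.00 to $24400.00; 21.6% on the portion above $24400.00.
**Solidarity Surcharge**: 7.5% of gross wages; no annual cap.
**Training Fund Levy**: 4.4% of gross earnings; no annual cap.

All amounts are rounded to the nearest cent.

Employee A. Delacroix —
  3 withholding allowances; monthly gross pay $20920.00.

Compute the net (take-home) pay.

$16798.72

Provincial Income Tax: taxable = $20920.00 − 3×$1040.00 = $17800.00
  $1444.80 + 18.7% × ($17800.00 − $16800.00) = $1444.80 + 18.7% × $1000.00 = $1631.80
Solidarity Surcharge: 7.5% × $20920.00 = $1569.00
Training Fund Levy: 4.4% × $20920.00 = $920.48
Total withheld: $1631.80 + $1569.00 + $920.48 = $4121.28
Net pay: $20920.00 − $4121.28 = $16798.72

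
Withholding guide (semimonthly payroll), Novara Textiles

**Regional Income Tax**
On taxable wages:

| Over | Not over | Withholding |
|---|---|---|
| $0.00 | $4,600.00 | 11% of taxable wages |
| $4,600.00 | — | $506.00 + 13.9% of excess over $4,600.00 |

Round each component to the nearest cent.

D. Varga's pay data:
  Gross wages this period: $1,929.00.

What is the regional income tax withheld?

Regional Income Tax: taxable = $1,929.00
  11% × $1,929.00 = $212.19

$212.19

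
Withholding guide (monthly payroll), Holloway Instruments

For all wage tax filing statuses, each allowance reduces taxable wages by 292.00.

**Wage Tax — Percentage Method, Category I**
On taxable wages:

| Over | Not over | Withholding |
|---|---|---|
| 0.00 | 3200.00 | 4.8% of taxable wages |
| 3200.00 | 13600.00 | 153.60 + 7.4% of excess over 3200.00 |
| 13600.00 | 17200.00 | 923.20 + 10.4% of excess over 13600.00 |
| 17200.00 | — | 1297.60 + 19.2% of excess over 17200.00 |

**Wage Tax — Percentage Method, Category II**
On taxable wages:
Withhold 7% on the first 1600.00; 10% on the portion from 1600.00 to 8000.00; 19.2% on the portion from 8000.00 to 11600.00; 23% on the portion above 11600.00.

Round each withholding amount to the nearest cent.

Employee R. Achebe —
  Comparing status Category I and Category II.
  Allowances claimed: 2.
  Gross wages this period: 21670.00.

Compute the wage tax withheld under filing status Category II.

Wage Tax (Category II): taxable = 21670.00 − 2×292.00 = 21086.00
  1443.20 + 23% × (21086.00 − 11600.00) = 1443.20 + 23% × 9486.00 = 3624.98

3624.98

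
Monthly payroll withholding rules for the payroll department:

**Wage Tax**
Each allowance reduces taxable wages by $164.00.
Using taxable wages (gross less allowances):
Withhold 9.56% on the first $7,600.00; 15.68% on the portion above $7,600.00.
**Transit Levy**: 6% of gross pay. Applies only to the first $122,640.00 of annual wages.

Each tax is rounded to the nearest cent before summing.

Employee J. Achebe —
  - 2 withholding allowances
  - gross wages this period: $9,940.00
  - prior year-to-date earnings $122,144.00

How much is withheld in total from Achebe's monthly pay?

$1,071.80

Wage Tax: taxable = $9,940.00 − 2×$164.00 = $9,612.00
  $726.56 + 15.68% × ($9,612.00 − $7,600.00) = $726.56 + 15.68% × $2,012.00 = $1,042.04
Transit Levy: cap $122,640.00 − YTD $122,144.00 = $496.00 subject; 6% × $496.00 = $29.76
Total: $1,042.04 + $29.76 = $1,071.80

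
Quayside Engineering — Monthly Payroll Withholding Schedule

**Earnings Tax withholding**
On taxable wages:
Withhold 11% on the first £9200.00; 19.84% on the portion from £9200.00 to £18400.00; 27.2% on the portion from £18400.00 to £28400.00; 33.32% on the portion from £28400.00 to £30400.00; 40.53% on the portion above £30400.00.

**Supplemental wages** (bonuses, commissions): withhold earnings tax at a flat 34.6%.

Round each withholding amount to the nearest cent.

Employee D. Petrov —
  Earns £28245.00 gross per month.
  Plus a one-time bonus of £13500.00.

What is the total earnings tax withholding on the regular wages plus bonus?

£10186.12

Earnings Tax: taxable = £28245.00
  £2837.28 + 27.2% × (£28245.00 − £18400.00) = £2837.28 + 27.2% × £9845.00 = £5515.12
Supplemental (34.6% flat on bonus): 34.6% × £13500.00 = £4671.00
Total earnings tax: £5515.12 + £4671.00 = £10186.12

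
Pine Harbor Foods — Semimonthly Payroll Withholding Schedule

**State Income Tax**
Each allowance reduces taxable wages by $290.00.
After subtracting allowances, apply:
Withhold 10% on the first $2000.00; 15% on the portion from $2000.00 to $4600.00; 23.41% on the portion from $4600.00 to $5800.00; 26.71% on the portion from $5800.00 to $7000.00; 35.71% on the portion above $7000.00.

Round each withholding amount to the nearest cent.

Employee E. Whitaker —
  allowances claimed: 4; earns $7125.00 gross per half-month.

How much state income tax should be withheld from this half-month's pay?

State Income Tax: taxable = $7125.00 − 4×$290.00 = $5965.00
  $870.92 + 26.71% × ($5965.00 − $5800.00) = $870.92 + 26.71% × $165.00 = $914.99

$914.99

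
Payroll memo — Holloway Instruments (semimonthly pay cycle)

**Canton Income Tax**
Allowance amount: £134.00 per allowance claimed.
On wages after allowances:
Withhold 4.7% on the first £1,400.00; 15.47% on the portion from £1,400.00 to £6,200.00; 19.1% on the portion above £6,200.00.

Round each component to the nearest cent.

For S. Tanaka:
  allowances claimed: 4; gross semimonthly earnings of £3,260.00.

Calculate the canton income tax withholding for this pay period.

£270.62

Canton Income Tax: taxable = £3,260.00 − 4×£134.00 = £2,724.00
  £65.80 + 15.47% × (£2,724.00 − £1,400.00) = £65.80 + 15.47% × £1,324.00 = £270.62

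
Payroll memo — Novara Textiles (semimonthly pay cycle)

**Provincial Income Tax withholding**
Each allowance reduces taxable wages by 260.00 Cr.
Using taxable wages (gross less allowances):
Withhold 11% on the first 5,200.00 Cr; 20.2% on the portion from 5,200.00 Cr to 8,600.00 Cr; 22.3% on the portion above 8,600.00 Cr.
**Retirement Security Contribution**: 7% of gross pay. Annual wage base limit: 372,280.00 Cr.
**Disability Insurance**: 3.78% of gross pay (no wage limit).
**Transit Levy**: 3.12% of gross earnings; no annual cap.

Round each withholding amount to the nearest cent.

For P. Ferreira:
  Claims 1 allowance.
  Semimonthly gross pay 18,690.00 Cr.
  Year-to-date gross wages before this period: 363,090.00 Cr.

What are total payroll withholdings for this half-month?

Provincial Income Tax: taxable = 18,690.00 Cr − 1×260.00 Cr = 18,430.00 Cr
  1,258.80 Cr + 22.3% × (18,430.00 Cr − 8,600.00 Cr) = 1,258.80 Cr + 22.3% × 9,830.00 Cr = 3,450.89 Cr
Retirement Security Contribution: cap 372,280.00 Cr − YTD 363,090.00 Cr = 9,190.00 Cr subject; 7% × 9,190.00 Cr = 643.30 Cr
Disability Insurance: 3.78% × 18,690.00 Cr = 706.48 Cr
Transit Levy: 3.12% × 18,690.00 Cr = 583.13 Cr
Total: 3,450.89 Cr + 643.30 Cr + 706.48 Cr + 583.13 Cr = 5,383.80 Cr

5,383.80 Cr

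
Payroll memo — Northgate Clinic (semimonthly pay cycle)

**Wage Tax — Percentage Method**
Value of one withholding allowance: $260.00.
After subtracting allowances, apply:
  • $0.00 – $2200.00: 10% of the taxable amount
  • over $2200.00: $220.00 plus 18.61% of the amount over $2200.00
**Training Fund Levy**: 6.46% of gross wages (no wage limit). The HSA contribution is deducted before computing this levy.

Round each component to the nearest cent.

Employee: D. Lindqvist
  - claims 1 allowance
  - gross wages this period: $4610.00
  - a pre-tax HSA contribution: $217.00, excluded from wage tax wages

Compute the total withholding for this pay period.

Wage Tax: taxable = $4610.00 − $217.00 − 1×$260.00 = $4133.00
  $220.00 + 18.61% × ($4133.00 − $2200.00) = $220.00 + 18.61% × $1933.00 = $579.73
Training Fund Levy: 6.46% × $4393.00 = $283.79
Total: $579.73 + $283.79 = $863.52

$863.52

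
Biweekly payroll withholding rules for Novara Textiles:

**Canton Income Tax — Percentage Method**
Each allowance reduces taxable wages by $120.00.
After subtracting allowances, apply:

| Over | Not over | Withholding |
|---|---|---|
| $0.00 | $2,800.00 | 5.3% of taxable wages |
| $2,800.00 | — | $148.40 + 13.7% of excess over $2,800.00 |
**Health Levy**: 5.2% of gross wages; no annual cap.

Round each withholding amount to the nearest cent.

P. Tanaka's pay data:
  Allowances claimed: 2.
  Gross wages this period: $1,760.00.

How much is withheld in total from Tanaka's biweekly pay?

$172.08

Canton Income Tax: taxable = $1,760.00 − 2×$120.00 = $1,520.00
  5.3% × $1,520.00 = $80.56
Health Levy: 5.2% × $1,760.00 = $91.52
Total: $80.56 + $91.52 = $172.08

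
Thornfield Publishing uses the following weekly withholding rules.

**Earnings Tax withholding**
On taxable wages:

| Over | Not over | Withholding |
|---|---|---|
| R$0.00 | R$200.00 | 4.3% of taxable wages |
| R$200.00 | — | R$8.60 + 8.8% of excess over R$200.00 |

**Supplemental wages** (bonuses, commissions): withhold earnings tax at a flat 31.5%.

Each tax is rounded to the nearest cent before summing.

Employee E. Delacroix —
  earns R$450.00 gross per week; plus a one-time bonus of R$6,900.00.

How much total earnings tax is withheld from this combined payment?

Earnings Tax: taxable = R$450.00
  R$8.60 + 8.8% × (R$450.00 − R$200.00) = R$8.60 + 8.8% × R$250.00 = R$30.60
Supplemental (31.5% flat on bonus): 31.5% × R$6,900.00 = R$2,173.50
Total earnings tax: R$30.60 + R$2,173.50 = R$2,204.10

R$2,204.10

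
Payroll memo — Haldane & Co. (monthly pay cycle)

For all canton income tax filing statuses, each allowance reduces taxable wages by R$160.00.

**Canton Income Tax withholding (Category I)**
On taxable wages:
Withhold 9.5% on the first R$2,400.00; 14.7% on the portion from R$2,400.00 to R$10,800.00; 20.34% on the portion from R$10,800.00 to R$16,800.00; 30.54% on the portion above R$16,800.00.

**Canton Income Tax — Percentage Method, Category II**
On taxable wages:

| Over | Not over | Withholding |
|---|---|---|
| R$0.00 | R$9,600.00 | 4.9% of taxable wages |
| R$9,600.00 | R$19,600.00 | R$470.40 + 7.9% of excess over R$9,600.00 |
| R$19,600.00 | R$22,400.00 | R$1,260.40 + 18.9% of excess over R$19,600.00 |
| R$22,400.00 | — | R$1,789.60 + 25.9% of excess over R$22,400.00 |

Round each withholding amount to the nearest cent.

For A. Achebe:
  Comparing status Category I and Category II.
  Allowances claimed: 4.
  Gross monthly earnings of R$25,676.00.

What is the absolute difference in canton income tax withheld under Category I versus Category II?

R$2,726.15

Canton Income Tax (Category I): taxable = R$25,676.00 − 4×R$160.00 = R$25,036.00
  R$2,683.20 + 30.54% × (R$25,036.00 − R$16,800.00) = R$2,683.20 + 30.54% × R$8,236.00 = R$5,198.47
Canton Income Tax (Category II): taxable = R$25,676.00 − 4×R$160.00 = R$25,036.00
  R$1,789.60 + 25.9% × (R$25,036.00 − R$22,400.00) = R$1,789.60 + 25.9% × R$2,636.00 = R$2,472.32
Difference: |R$5,198.47 − R$2,472.32| = R$2,726.15 (higher under Category I)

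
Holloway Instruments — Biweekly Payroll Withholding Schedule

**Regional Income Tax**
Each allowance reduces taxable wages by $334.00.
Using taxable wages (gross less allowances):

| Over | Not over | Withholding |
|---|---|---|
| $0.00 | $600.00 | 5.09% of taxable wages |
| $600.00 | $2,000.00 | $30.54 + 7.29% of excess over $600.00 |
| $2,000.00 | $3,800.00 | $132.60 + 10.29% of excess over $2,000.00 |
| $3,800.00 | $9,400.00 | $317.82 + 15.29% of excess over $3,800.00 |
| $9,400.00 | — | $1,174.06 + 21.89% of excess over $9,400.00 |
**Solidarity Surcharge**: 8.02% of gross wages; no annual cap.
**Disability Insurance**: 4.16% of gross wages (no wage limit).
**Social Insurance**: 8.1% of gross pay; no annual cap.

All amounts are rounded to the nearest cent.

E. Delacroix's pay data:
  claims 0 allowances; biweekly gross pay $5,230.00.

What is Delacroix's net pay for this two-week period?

Regional Income Tax: taxable = $5,230.00
  $317.82 + 15.29% × ($5,230.00 − $3,800.00) = $317.82 + 15.29% × $1,430.00 = $536.47
Solidarity Surcharge: 8.02% × $5,230.00 = $419.45
Disability Insurance: 4.16% × $5,230.00 = $217.57
Social Insurance: 8.1% × $5,230.00 = $423.63
Total withheld: $536.47 + $419.45 + $217.57 + $423.63 = $1,597.12
Net pay: $5,230.00 − $1,597.12 = $3,632.88

$3,632.88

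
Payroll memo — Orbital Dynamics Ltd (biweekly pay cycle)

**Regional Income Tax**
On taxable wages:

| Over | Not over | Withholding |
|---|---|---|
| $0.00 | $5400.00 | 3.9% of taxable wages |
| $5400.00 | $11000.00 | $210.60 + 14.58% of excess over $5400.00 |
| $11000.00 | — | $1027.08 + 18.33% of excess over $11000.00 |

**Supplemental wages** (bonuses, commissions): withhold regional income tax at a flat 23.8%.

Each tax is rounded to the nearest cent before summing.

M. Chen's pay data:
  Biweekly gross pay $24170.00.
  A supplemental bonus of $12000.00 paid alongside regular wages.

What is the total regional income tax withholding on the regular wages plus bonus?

Regional Income Tax: taxable = $24170.00
  $1027.08 + 18.33% × ($24170.00 − $11000.00) = $1027.08 + 18.33% × $13170.00 = $3441.14
Supplemental (23.8% flat on bonus): 23.8% × $12000.00 = $2856.00
Total regional income tax: $3441.14 + $2856.00 = $6297.14

$6297.14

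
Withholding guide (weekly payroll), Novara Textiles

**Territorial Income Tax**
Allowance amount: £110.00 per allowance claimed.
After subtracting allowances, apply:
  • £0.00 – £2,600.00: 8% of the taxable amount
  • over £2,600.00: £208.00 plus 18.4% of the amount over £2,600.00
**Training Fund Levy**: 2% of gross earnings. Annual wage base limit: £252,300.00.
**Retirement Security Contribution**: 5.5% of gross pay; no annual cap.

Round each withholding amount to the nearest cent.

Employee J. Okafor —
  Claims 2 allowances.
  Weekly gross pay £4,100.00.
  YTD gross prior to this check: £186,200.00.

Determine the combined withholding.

Territorial Income Tax: taxable = £4,100.00 − 2×£110.00 = £3,880.00
  £208.00 + 18.4% × (£3,880.00 − £2,600.00) = £208.00 + 18.4% × £1,280.00 = £443.52
Training Fund Levy: 2% × £4,100.00 = £82.00
Retirement Security Contribution: 5.5% × £4,100.00 = £225.50
Total: £443.52 + £82.00 + £225.50 = £751.02

£751.02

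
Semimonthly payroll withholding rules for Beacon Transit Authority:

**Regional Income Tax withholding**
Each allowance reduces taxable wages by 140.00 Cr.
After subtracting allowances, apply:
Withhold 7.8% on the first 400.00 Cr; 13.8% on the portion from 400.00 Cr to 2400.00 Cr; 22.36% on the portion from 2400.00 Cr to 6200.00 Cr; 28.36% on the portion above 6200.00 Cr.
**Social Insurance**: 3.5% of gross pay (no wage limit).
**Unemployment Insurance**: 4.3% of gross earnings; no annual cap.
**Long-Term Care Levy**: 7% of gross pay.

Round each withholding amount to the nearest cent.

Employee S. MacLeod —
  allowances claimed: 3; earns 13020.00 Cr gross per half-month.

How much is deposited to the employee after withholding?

8121.12 Cr

Regional Income Tax: taxable = 13020.00 Cr − 3×140.00 Cr = 12600.00 Cr
  1156.88 Cr + 28.36% × (12600.00 Cr − 6200.00 Cr) = 1156.88 Cr + 28.36% × 6400.00 Cr = 2971.92 Cr
Social Insurance: 3.5% × 13020.00 Cr = 455.70 Cr
Unemployment Insurance: 4.3% × 13020.00 Cr = 559.86 Cr
Long-Term Care Levy: 7% × 13020.00 Cr = 911.40 Cr
Total withheld: 2971.92 Cr + 455.70 Cr + 559.86 Cr + 911.40 Cr = 4898.88 Cr
Net pay: 13020.00 Cr − 4898.88 Cr = 8121.12 Cr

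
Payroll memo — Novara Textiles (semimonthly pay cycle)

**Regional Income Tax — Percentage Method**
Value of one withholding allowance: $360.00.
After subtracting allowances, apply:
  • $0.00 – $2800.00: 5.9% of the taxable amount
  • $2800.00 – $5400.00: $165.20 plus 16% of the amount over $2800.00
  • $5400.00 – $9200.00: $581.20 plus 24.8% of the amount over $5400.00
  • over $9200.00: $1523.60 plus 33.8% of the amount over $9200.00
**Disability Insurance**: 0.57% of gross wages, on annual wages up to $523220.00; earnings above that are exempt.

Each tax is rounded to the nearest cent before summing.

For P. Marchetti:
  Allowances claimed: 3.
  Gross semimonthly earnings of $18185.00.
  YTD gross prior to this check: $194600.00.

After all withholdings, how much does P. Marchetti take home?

Regional Income Tax: taxable = $18185.00 − 3×$360.00 = $17105.00
  $1523.60 + 33.8% × ($17105.00 − $9200.00) = $1523.60 + 33.8% × $7905.00 = $4195.49
Disability Insurance: 0.57% × $18185.00 = $103.65
Total withheld: $4195.49 + $103.65 = $4299.14
Net pay: $18185.00 − $4299.14 = $13885.86

$13885.86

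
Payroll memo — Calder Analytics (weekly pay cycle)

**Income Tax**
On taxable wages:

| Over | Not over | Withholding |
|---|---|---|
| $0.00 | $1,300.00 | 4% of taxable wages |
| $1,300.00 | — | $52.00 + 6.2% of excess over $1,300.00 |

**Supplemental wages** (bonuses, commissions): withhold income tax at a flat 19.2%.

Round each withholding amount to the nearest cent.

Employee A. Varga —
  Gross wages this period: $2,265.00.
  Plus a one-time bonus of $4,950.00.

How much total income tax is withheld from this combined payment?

Income Tax: taxable = $2,265.00
  $52.00 + 6.2% × ($2,265.00 − $1,300.00) = $52.00 + 6.2% × $965.00 = $111.83
Supplemental (19.2% flat on bonus): 19.2% × $4,950.00 = $950.40
Total income tax: $111.83 + $950.40 = $1,062.23

$1,062.23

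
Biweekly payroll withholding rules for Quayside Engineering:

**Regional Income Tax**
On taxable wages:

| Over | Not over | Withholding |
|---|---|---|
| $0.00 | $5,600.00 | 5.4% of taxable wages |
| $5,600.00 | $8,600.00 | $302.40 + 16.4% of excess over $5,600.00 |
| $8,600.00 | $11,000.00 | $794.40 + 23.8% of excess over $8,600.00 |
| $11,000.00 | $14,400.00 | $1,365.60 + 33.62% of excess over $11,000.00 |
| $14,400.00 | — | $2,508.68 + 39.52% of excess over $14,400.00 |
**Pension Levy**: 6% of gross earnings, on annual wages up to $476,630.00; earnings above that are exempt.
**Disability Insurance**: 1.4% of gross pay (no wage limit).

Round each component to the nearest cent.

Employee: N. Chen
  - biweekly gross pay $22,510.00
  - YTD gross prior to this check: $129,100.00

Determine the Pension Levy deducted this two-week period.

Pension Levy: 6% × $22,510.00 = $1,350.60

$1,350.60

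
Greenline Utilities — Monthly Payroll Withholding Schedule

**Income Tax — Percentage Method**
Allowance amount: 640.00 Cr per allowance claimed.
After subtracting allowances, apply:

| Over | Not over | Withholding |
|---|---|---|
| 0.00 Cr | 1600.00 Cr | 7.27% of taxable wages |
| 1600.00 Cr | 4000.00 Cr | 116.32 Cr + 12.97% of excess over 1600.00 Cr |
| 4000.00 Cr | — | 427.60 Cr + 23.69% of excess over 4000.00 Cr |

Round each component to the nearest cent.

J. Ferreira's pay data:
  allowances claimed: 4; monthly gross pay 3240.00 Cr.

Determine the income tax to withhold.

Income Tax: taxable = 3240.00 Cr − 4×640.00 Cr = 680.00 Cr
  7.27% × 680.00 Cr = 49.44 Cr

49.44 Cr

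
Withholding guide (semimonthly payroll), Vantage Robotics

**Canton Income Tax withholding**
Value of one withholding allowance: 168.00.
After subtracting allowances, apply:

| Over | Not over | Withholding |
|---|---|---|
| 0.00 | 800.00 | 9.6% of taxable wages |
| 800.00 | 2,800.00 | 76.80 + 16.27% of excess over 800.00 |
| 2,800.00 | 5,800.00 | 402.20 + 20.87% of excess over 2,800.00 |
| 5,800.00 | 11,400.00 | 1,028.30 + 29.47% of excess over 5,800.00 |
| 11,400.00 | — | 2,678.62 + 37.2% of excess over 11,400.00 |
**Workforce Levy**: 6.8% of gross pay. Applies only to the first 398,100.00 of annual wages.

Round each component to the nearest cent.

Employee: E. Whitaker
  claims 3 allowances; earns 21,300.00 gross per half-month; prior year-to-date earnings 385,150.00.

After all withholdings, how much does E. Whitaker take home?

Canton Income Tax: taxable = 21,300.00 − 3×168.00 = 20,796.00
  2,678.62 + 37.2% × (20,796.00 − 11,400.00) = 2,678.62 + 37.2% × 9,396.00 = 6,173.93
Workforce Levy: cap 398,100.00 − YTD 385,150.00 = 12,950.00 subject; 6.8% × 12,950.00 = 880.60
Total withheld: 6,173.93 + 880.60 = 7,054.53
Net pay: 21,300.00 − 7,054.53 = 14,245.47

14,245.47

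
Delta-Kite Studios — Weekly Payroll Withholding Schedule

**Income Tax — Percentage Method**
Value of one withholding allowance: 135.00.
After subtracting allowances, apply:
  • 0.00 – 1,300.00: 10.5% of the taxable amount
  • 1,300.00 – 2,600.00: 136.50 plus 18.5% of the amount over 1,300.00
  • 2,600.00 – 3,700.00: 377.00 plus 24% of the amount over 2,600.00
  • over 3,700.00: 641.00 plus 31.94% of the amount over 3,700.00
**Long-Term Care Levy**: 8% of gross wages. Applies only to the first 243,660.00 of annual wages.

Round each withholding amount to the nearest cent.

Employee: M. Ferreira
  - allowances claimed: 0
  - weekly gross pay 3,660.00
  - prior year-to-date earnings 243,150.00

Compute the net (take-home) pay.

Income Tax: taxable = 3,660.00
  377.00 + 24% × (3,660.00 − 2,600.00) = 377.00 + 24% × 1,060.00 = 631.40
Long-Term Care Levy: cap 243,660.00 − YTD 243,150.00 = 510.00 subject; 8% × 510.00 = 40.80
Total withheld: 631.40 + 40.80 = 672.20
Net pay: 3,660.00 − 672.20 = 2,987.80

2,987.80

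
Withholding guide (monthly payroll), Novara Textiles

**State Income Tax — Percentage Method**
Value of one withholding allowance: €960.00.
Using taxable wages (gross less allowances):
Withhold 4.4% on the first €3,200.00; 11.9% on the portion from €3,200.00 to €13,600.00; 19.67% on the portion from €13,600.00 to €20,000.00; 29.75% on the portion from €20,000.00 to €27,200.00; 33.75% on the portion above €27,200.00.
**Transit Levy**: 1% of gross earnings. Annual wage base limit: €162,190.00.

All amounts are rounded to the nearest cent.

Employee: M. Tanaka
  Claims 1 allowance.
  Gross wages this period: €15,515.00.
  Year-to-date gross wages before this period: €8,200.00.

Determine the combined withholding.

€1,721.40

State Income Tax: taxable = €15,515.00 − 1×€960.00 = €14,555.00
  €1,378.40 + 19.67% × (€14,555.00 − €13,600.00) = €1,378.40 + 19.67% × €955.00 = €1,566.25
Transit Levy: 1% × €15,515.00 = €155.15
Total: €1,566.25 + €155.15 = €1,721.40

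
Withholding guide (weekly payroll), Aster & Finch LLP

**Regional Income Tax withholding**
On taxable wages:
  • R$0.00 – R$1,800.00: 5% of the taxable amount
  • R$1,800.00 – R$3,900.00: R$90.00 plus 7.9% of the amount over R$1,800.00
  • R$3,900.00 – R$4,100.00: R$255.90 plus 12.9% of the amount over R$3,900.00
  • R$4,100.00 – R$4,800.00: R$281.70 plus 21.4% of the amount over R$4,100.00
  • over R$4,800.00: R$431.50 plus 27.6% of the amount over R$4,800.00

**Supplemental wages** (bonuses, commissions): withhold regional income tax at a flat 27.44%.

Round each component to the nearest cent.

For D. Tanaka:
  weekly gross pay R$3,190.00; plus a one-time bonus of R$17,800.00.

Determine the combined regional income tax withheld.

Regional Income Tax: taxable = R$3,190.00
  R$90.00 + 7.9% × (R$3,190.00 − R$1,800.00) = R$90.00 + 7.9% × R$1,390.00 = R$199.81
Supplemental (27.44% flat on bonus): 27.44% × R$17,800.00 = R$4,884.32
Total regional income tax: R$199.81 + R$4,884.32 = R$5,084.13

R$5,084.13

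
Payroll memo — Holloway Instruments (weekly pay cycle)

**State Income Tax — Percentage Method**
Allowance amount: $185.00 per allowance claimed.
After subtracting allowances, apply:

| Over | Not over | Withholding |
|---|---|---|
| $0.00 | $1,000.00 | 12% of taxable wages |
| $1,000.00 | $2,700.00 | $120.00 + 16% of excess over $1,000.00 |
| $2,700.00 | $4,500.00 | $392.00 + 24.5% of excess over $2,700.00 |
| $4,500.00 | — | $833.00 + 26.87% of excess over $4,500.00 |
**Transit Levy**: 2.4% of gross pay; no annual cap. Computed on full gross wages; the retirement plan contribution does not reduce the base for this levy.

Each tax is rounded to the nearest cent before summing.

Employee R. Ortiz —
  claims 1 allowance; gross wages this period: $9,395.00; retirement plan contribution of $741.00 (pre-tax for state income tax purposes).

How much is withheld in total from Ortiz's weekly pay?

$2,124.95

State Income Tax: taxable = $9,395.00 − $741.00 − 1×$185.00 = $8,469.00
  $833.00 + 26.87% × ($8,469.00 − $4,500.00) = $833.00 + 26.87% × $3,969.00 = $1,899.47
Transit Levy: 2.4% × $9,395.00 = $225.48
Total: $1,899.47 + $225.48 = $2,124.95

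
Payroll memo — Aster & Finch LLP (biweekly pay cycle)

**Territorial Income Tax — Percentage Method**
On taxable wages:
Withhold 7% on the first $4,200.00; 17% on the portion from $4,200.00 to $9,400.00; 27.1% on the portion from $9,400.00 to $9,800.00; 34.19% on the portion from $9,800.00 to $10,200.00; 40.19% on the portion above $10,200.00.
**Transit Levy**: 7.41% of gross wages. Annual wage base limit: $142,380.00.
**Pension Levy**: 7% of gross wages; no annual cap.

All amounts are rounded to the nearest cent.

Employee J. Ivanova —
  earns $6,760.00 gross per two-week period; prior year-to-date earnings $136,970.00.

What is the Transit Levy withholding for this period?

$400.88

Transit Levy: cap $142,380.00 − YTD $136,970.00 = $5,410.00 subject; 7.41% × $5,410.00 = $400.88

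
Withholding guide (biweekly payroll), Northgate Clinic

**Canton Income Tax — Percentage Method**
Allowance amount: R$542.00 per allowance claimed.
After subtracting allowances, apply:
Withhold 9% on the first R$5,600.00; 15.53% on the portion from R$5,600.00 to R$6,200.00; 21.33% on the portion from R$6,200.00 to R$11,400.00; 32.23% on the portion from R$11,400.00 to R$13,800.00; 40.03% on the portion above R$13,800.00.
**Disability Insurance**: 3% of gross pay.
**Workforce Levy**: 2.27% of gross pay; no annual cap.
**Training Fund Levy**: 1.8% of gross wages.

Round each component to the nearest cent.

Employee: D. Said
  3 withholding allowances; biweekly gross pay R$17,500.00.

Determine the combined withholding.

Canton Income Tax: taxable = R$17,500.00 − 3×R$542.00 = R$15,874.00
  R$2,479.86 + 40.03% × (R$15,874.00 − R$13,800.00) = R$2,479.86 + 40.03% × R$2,074.00 = R$3,310.08
Disability Insurance: 3% × R$17,500.00 = R$525.00
Workforce Levy: 2.27% × R$17,500.00 = R$397.25
Training Fund Levy: 1.8% × R$17,500.00 = R$315.00
Total: R$3,310.08 + R$525.00 + R$397.25 + R$315.00 = R$4,547.33

R$4,547.33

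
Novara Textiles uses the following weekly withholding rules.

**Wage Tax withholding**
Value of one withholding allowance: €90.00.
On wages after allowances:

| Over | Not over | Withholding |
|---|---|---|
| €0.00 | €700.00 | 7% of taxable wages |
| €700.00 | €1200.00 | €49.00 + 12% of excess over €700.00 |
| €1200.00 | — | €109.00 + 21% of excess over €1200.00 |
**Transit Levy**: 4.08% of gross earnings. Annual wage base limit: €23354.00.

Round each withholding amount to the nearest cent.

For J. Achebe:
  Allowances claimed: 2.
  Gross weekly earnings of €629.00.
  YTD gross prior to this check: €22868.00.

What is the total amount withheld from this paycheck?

Wage Tax: taxable = €629.00 − 2×€90.00 = €449.00
  7% × €449.00 = €31.43
Transit Levy: cap €23354.00 − YTD €22868.00 = €486.00 subject; 4.08% × €486.00 = €19.83
Total: €31.43 + €19.83 = €51.26

€51.26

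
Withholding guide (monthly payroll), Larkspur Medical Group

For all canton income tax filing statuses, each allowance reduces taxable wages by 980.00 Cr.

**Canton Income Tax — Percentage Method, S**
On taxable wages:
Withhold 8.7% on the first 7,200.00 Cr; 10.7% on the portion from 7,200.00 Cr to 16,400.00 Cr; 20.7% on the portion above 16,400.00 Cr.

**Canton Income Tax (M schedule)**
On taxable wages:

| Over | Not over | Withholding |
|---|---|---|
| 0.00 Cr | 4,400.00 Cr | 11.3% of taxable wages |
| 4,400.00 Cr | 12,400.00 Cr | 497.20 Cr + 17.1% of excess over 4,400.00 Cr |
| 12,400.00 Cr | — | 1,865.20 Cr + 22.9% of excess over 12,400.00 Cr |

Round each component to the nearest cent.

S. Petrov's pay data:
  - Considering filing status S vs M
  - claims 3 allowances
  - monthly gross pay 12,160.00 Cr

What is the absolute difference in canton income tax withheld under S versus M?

Canton Income Tax (S): taxable = 12,160.00 Cr − 3×980.00 Cr = 9,220.00 Cr
  626.40 Cr + 10.7% × (9,220.00 Cr − 7,200.00 Cr) = 626.40 Cr + 10.7% × 2,020.00 Cr = 842.54 Cr
Canton Income Tax (M): taxable = 12,160.00 Cr − 3×980.00 Cr = 9,220.00 Cr
  497.20 Cr + 17.1% × (9,220.00 Cr − 4,400.00 Cr) = 497.20 Cr + 17.1% × 4,820.00 Cr = 1,321.42 Cr
Difference: |842.54 Cr − 1,321.42 Cr| = 478.88 Cr (higher under M)

478.88 Cr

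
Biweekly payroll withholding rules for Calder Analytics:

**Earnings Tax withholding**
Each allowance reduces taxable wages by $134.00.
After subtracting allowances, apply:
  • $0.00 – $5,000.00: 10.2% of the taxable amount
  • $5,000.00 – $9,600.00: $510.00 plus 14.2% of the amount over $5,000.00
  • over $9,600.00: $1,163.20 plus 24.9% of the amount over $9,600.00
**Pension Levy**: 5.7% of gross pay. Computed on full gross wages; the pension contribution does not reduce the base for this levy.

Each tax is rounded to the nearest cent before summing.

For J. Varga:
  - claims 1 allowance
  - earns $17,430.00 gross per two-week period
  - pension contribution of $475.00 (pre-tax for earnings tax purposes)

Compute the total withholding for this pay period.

$3,954.74

Earnings Tax: taxable = $17,430.00 − $475.00 − 1×$134.00 = $16,821.00
  $1,163.20 + 24.9% × ($16,821.00 − $9,600.00) = $1,163.20 + 24.9% × $7,221.00 = $2,961.23
Pension Levy: 5.7% × $17,430.00 = $993.51
Total: $2,961.23 + $993.51 = $3,954.74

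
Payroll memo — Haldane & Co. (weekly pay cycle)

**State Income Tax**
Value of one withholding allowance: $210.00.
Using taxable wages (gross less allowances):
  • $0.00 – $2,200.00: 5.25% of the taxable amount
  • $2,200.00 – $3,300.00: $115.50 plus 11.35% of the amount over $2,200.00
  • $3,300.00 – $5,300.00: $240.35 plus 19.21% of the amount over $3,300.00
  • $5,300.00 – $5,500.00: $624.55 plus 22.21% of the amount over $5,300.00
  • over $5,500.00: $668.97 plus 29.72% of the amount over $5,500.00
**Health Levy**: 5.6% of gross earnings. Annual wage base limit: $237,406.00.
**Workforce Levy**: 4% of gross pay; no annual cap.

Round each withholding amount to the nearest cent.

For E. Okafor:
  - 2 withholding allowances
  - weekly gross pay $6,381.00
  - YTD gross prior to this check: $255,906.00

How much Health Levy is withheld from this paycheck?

Health Levy: YTD $255,906.00 ≥ cap $237,406.00 → $0.00

$0.00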